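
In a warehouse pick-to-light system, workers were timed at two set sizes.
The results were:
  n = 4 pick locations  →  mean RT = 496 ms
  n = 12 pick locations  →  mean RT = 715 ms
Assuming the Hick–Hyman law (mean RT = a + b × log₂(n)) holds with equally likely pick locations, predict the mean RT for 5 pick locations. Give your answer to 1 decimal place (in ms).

540.5 ms

RT is linear in log₂ n, so two points fix the line:
  b = (715 − 496) / (log₂ 12 − log₂ 4) = 219 / (3.5850 − 2) = 138.174 ms/bit
  a = 496 − 138.174 × 2 = 219.653 ms
Then RT(5) = 219.653 + 138.174 × log₂ 5 = 219.653 + 138.174 × 2.3219 ≈ 540.482 ms.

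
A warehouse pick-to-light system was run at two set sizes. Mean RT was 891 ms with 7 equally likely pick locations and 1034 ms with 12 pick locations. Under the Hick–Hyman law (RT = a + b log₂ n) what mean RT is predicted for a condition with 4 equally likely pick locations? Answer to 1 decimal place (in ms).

Fit slope and intercept:
  b = (1034 − 891) / (log₂ 12 − log₂ 7) = 143 / (3.5850 − 2.8074) = 183.897 ms/bit
  a = 891 − 183.897 × 2.8074 = 374.735 ms
Then RT(4) = 374.735 + 183.897 × log₂ 4 = 374.735 + 183.897 × 2 ≈ 742.530 ms.

742.5 ms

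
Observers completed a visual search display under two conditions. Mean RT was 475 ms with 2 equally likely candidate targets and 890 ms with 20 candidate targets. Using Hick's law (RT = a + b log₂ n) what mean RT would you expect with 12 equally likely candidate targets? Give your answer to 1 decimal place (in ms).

With log₂ n on the abscissa the relation is linear; from the two conditions:
  b = (890 − 475) / (log₂ 20 − log₂ 2) = 415 / (4.3219 − 1) = 124.927 ms/bit
  a = 475 − 124.927 × 1 = 350.073 ms
Then RT(12) = 350.073 + 124.927 × log₂ 12 = 350.073 + 124.927 × 3.5850 ≈ 797.933 ms.

797.9 ms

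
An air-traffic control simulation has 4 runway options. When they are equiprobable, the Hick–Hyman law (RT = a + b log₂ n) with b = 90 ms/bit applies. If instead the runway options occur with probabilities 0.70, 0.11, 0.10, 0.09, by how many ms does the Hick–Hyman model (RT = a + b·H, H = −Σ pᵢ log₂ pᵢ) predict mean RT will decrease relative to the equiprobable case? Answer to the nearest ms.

The RT saving is b·ΔH. Equiprobable H₀ = log₂(4) = 2.0000 bits; with the given probabilities H = 1.3553 bits.
b·(H₀ − H) = 90 × (2.0000 − 1.3553) = 58.02 ms.

58 ms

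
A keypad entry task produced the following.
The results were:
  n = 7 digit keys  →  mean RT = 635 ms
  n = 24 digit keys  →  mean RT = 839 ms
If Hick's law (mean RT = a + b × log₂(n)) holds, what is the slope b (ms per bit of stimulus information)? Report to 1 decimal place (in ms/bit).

114.8 ms/bit

b = (RT₂ − RT₁)/(log₂ n₂ − log₂ n₁) = (839 − 635)/(4.5850 − 2.8074) = 114.761 ms/bit.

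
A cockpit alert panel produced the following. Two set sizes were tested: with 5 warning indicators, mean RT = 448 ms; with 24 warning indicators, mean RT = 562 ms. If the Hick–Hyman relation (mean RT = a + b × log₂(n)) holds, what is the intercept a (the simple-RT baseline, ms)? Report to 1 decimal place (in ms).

331.0 ms

Slope: b = (562 − 448) / (log₂ 24 − log₂ 5) = 114/2.2630 = 50.375 ms/bit.
Intercept: a = 448 − 50.375·log₂(5) = 331.033 ms.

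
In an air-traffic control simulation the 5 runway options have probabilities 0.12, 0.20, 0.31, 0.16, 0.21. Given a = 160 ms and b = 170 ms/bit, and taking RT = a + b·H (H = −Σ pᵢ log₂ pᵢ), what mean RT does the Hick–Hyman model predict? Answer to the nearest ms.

H = 0.12·log₂(1/0.12) + 0.20·log₂(1/0.20) + 0.31·log₂(1/0.31) + 0.16·log₂(1/0.16) + 0.21·log₂(1/0.21) = 2.2511 bits.
RT = 160 + 170 × 2.2511 = 542.68 ms.

543 ms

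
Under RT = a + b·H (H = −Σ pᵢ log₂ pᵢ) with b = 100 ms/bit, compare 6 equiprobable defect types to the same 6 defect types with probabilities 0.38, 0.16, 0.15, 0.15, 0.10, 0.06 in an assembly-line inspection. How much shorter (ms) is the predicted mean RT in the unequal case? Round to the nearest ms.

Equiprobable entropy H₀ = log₂ 6 = 2.5850 bits.
Skewed entropy H = −Σ pᵢ log₂ pᵢ = 2.3503 bits.
ΔRT = b·(H₀ − H) = 100 × 0.2347 = 23.47 ms.

23 ms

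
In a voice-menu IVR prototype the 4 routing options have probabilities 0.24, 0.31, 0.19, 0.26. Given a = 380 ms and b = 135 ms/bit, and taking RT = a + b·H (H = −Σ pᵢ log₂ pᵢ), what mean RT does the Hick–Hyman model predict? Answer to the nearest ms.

647 ms

H = 0.24·log₂(1/0.24) + 0.31·log₂(1/0.31) + 0.19·log₂(1/0.19) + 0.26·log₂(1/0.26) = 1.9784 bits.
RT = 380 + 135 × 1.9784 = 647.09 ms.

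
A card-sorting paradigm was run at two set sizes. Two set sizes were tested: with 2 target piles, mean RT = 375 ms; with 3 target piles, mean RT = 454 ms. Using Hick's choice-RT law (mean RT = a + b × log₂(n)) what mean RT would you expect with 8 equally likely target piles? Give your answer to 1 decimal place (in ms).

645.1 ms

RT is linear in log₂ n, so two points fix the line:
  b = (454 − 375) / (log₂ 3 − log₂ 2) = 79 / (1.5850 − 1) = 135.051 ms/bit
  a = 375 − 135.051 × 1 = 239.949 ms
Then RT(8) = 239.949 + 135.051 × log₂ 8 = 239.949 + 135.051 × 3 ≈ 645.103 ms.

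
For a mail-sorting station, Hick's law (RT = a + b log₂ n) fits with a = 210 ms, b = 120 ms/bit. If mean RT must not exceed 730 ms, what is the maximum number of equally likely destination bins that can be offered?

20

Information budget: (730 − 210)/120 = 4.3333 bits, so n ≤ 2^4.3333 = 20.159 → at most 20.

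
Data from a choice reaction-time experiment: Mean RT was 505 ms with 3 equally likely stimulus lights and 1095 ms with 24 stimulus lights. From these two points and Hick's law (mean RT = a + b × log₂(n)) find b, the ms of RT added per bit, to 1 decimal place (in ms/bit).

Slope: b = (1095 − 505) / (log₂ 24 − log₂ 3) = 590/3.0000 = 196.667 ms/bit.

196.7 ms/bit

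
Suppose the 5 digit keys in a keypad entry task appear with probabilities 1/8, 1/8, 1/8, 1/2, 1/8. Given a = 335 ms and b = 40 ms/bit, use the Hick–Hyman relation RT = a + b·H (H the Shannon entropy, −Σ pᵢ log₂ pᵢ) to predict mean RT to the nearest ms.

Each term −pᵢ log₂ pᵢ: 0.125·3 + 0.125·3 + 0.125·3 + 0.5·1 + 0.125·3; summed, H = 2.000 bits.
Mean RT = a + bH = 335 + 40·2.000 = 415.00 ms.

415 ms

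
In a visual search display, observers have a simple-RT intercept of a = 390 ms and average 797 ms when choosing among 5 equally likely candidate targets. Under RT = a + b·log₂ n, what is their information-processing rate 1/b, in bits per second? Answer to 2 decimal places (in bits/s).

Choice component = 797 − 390 = 407 ms over log₂(5) = 2.3219 bits.
b = 407 / 2.3219 = 175.285 ms/bit, so 1/b = 5.705 bits/s.

5.70 bits/s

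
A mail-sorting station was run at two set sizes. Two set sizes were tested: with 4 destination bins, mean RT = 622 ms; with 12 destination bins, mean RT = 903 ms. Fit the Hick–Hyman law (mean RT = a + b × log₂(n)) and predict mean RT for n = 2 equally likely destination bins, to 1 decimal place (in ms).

444.7 ms

RT is linear in log₂ n, so two points fix the line:
  b = (903 − 622) / (log₂ 12 − log₂ 4) = 281 / (3.5850 − 2) = 177.291 ms/bit
  a = 622 − 177.291 × 2 = 267.417 ms
Then RT(2) = 267.417 + 177.291 × log₂ 2 = 267.417 + 177.291 × 1 ≈ 444.709 ms.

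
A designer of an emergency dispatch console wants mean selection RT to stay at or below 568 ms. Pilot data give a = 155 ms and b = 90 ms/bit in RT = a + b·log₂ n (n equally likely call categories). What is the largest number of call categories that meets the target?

Information budget: (568 − 155)/90 = 4.5889 bits, so n ≤ 2^4.5889 = 24.065 → at most 24.

24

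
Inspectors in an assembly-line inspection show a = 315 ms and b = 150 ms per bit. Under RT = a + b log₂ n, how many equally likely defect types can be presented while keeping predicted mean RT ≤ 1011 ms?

150·log₂ n ≤ 1011 − 315 = 696, giving log₂ n ≤ 4.6400 and n ≤ 24.933. The largest whole number is 24.

24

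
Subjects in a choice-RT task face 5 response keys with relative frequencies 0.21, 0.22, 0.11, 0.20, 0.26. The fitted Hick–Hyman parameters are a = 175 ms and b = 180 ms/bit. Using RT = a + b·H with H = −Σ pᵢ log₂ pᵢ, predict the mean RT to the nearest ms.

Entropy contributions −pᵢ log₂ pᵢ: 0.4728, 0.4806, 0.3503, 0.4644, 0.5053; sum H = 2.2734 bits.
RT = a + bH = 175 + 180·2.2734 = 584.20 ms.

584 ms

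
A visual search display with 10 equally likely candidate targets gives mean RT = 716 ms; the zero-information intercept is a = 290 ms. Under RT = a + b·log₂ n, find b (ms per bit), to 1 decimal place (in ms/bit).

b = (716 − 290) / log₂(10) = 426 / 3.3219 = 128.239 ms/bit.

128.2 ms/bit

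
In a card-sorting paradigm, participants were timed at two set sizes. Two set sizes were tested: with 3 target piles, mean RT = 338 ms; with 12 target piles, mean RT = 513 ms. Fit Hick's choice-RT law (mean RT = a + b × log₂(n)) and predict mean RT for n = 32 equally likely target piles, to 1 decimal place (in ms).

636.8 ms

RT is linear in log₂ n, so two points fix the line:
  b = (513 − 338) / (log₂ 12 − log₂ 3) = 175 / (3.5850 − 1.5850) = 87.500 ms/bit
  a = 338 − 87.500 × 1.5850 = 199.316 ms
Then RT(32) = 199.316 + 87.500 × log₂ 32 = 199.316 + 87.500 × 5 ≈ 636.816 ms.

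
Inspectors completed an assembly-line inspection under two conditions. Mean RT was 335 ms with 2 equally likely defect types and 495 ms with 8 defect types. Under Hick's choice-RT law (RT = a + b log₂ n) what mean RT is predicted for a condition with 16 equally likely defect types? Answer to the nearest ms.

Fit slope and intercept:
  b = (495 − 335) / (log₂ 8 − log₂ 2) = 160 / (3 − 1) = 80 ms/bit
  a = 335 − 80 × 1 = 255 ms
Then RT(16) = 255 + 80 × log₂ 16 = 255 + 80 × 4 ≈ 575.000 ms.

575 ms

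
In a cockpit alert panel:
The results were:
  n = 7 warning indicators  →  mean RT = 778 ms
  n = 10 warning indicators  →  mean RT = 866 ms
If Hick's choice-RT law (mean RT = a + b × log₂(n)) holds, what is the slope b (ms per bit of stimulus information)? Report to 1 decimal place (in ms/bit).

b = (RT₂ − RT₁)/(log₂ n₂ − log₂ n₁) = (866 − 778)/(3.3219 − 2.8074) = 171.016 ms/bit.

171.0 ms/bit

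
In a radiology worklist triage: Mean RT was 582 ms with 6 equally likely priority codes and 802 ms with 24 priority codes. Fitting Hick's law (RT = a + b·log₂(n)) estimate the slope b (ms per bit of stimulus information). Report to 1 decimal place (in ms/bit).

Slope: b = (802 − 582) / (log₂ 24 − log₂ 6) = 220/2.0000 = 110.000 ms/bit.

110.0 ms/bit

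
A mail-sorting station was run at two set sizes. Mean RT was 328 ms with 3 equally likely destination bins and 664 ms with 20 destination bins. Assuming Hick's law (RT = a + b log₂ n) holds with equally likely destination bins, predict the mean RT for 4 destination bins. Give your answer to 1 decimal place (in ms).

Solve the two-equation system in a and b:
  b = (664 − 328) / (log₂ 20 − log₂ 3) = 336 / (4.3219 − 1.5850) = 122.764 ms/bit
  a = 328 − 122.764 × 1.5850 = 133.424 ms
Then RT(4) = 133.424 + 122.764 × log₂ 4 = 133.424 + 122.764 × 2 ≈ 378.952 ms.

379.0 ms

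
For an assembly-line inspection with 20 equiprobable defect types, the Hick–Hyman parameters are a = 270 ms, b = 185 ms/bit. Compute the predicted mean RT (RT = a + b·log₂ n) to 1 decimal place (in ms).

1069.6 ms

log₂(20) = 4.3219 bits, so RT = 270 + 185 × 4.3219 ≈ 1069.557 ms.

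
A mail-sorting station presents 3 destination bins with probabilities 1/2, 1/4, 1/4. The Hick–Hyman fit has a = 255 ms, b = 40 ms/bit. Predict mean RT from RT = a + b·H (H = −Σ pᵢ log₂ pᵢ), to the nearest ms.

H = −Σ pᵢ log₂ pᵢ = 0.5·1 + 0.25·2 + 0.25·2 = 1.500 bits.
RT = 255 + 40 × 1.500 = 315.00 ms.

315 ms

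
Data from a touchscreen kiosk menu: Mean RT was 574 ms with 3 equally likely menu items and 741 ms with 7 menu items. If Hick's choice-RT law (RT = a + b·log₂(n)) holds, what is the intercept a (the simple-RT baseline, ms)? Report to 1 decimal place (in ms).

Slope: b = (741 − 574) / (log₂ 7 − log₂ 3) = 167/1.2224 = 136.617 ms/bit.
Intercept: a = 574 − 136.617·log₂(3) = 357.467 ms.

357.5 ms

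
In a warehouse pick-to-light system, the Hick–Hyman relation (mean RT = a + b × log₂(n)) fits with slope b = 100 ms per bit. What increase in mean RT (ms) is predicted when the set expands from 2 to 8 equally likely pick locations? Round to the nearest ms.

200 ms

Only the slope matters, since a is common to both: ΔRT = b·log₂(n₂/n₁).
log₂(8) − log₂(2) = log₂(8/2) = log₂(4) = 2.
ΔRT = 100 × 2.0000 = 200.000 ms.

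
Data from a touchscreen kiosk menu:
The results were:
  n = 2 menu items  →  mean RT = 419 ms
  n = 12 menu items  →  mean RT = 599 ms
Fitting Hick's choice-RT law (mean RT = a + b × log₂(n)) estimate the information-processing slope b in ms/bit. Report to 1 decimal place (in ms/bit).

69.6 ms/bit

The slope on a log₂ axis is (599 − 419) / (3.5850 − 1) = 69.634 ms/bit.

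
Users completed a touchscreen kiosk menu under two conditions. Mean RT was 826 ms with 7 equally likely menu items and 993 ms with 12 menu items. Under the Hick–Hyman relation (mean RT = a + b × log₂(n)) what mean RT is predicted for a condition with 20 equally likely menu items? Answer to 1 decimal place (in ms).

1151.3 ms

Fit slope and intercept:
  b = (993 − 826) / (log₂ 12 − log₂ 7) = 167 / (3.5850 − 2.8074) = 214.761 ms/bit
  a = 826 − 214.761 × 2.8074 = 223.089 ms
Then RT(20) = 223.089 + 214.761 × log₂ 20 = 223.089 + 214.761 × 4.3219 ≈ 1151.272 ms.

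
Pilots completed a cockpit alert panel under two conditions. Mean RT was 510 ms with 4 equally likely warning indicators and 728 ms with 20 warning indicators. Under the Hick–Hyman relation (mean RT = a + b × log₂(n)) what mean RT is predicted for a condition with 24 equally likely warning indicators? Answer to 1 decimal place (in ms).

With log₂ n on the abscissa the relation is linear; from the two conditions:
  b = (728 − 510) / (log₂ 20 − log₂ 4) = 218 / (4.3219 − 2) = 93.887 ms/bit
  a = 510 − 93.887 × 2 = 322.225 ms
Then RT(24) = 322.225 + 93.887 × log₂ 24 = 322.225 + 93.887 × 4.5850 ≈ 752.696 ms.

752.7 ms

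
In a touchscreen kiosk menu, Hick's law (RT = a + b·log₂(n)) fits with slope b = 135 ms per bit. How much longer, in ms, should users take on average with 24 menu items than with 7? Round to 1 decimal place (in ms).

ΔRT = (a + b log₂ n₂) − (a + b log₂ n₁) = b·(log₂ n₂ − log₂ n₁).
log₂(24) − log₂(7) = 4.5850 − 2.8074 = 1.7776.
ΔRT = 135 × 1.7776 = 239.977 ms.

240.0 ms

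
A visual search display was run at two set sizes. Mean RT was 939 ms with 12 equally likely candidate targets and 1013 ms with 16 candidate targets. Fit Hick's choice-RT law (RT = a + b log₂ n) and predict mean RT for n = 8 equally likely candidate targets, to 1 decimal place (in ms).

834.7 ms

With log₂ n on the abscissa the relation is linear; from the two conditions:
  b = (1013 − 939) / (log₂ 16 − log₂ 12) = 74 / (4 − 3.5850) = 178.297 ms/bit
  a = 939 − 178.297 × 3.5850 = 299.811 ms
Then RT(8) = 299.811 + 178.297 × log₂ 8 = 299.811 + 178.297 × 3 ≈ 834.703 ms.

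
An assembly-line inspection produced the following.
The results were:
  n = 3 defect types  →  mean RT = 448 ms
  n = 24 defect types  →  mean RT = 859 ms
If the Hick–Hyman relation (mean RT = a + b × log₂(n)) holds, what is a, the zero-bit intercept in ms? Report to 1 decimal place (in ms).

Slope: b = (859 − 448) / (log₂ 24 − log₂ 3) = 411/3.0000 = 137.000 ms/bit.
Intercept: a = 448 − 137.000·log₂(3) = 230.860 ms.

230.9 ms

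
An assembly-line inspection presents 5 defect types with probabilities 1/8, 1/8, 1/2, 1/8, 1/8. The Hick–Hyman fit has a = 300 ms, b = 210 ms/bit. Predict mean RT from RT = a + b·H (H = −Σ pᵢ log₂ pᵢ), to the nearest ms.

Each term −pᵢ log₂ pᵢ: 0.125·3 + 0.125·3 + 0.5·1 + 0.125·3 + 0.125·3; summed, H = 2.000 bits.
Mean RT = a + bH = 300 + 210·2.000 = 720.00 ms.

720 ms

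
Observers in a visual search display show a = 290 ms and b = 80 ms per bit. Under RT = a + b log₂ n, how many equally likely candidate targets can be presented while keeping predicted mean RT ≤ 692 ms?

Information budget: (692 − 290)/80 = 5.0250 bits, so n ≤ 2^5.0250 = 32.559 → at most 32.

32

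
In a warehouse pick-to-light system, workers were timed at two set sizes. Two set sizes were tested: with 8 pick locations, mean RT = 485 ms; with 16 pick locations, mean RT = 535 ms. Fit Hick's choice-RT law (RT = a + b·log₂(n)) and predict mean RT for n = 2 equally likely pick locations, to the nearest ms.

385 ms

RT is linear in log₂ n, so two points fix the line:
  b = (535 − 485) / (log₂ 16 − log₂ 8) = 50 / (4 − 3) = 50 ms/bit
  a = 485 − 50 × 3 = 335 ms
Then RT(2) = 335 + 50 × log₂ 2 = 335 + 50 × 1 ≈ 385.000 ms.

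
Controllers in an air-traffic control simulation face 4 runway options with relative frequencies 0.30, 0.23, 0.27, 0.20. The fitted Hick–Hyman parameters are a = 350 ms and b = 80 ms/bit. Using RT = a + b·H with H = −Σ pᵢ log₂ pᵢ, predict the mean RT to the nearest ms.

H = 0.30·log₂(1/0.30) + 0.23·log₂(1/0.23) + 0.27·log₂(1/0.27) + 0.20·log₂(1/0.20) = 1.9832 bits.
RT = 350 + 80 × 1.9832 = 508.65 ms.

509 ms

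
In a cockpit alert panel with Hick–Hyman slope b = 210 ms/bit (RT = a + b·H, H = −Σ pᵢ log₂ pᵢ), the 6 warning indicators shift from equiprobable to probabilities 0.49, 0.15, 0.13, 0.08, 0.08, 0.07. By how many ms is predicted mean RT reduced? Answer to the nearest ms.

92 ms

Equiprobable entropy H₀ = log₂ 6 = 2.5850 bits.
Skewed entropy H = −Σ pᵢ log₂ pᵢ = 2.1490 bits.
ΔRT = b·(H₀ − H) = 210 × 0.4359 = 91.54 ms.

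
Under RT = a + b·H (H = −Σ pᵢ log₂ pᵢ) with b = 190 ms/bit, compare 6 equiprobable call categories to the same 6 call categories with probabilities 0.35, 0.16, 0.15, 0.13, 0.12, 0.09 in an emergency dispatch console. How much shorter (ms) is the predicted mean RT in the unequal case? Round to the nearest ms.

30 ms

The RT saving is b·ΔH. Equiprobable H₀ = log₂(6) = 2.5850 bits; with the given probabilities H = 2.4260 bits.
b·(H₀ − H) = 190 × (2.5850 − 2.4260) = 30.20 ms.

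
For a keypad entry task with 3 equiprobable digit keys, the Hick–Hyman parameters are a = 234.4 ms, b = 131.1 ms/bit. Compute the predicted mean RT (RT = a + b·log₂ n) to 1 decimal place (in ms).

442.2 ms

log₂(3) = 1.5850 bits, so RT = 234.4 + 131.1 × 1.5850 ≈ 442.189 ms.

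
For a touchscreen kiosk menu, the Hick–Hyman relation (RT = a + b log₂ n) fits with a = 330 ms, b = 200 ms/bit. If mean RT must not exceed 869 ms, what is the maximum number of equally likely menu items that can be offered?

6

Set 330 + 200·log₂ n ≤ 869 → log₂ n ≤ (869 − 330)/200 = 2.6950.
So n ≤ 2^2.6950 = 6.476; the largest integer n is 6.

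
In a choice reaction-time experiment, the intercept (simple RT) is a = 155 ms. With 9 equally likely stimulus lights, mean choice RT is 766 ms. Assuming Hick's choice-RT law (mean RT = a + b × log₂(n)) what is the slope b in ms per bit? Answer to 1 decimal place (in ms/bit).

9 alternatives carry log₂ 9 = 3.1699 bits; the choice cost is 766 − 155 = 611 ms, so b = 611/3.1699 = 192.749 ms/bit.

192.7 ms/bit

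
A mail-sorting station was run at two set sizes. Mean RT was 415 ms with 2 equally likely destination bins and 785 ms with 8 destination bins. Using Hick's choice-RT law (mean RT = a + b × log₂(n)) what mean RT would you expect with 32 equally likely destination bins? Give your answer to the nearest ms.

With log₂ n on the abscissa the relation is linear; from the two conditions:
  b = (785 − 415) / (log₂ 8 − log₂ 2) = 370 / (3 − 1) = 185 ms/bit
  a = 415 − 185 × 1 = 230 ms
Then RT(32) = 230 + 185 × log₂ 32 = 230 + 185 × 5 ≈ 1155.000 ms.

1155 ms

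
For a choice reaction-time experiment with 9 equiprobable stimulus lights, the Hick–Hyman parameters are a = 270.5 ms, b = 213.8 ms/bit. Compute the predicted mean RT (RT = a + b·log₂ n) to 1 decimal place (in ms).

948.2 ms

log₂(9) = 3.1699 bits, so RT = 270.5 + 213.8 × 3.1699 ≈ 948.230 ms.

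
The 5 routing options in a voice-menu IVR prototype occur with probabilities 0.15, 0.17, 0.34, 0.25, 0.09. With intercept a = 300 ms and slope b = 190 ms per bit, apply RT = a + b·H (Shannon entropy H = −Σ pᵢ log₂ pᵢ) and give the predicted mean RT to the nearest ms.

716 ms

H = 0.15·log₂(1/0.15) + 0.17·log₂(1/0.17) + 0.34·log₂(1/0.34) + 0.25·log₂(1/0.25) + 0.09·log₂(1/0.09) = 2.1870 bits.
RT = 300 + 190 × 2.1870 = 715.52 ms.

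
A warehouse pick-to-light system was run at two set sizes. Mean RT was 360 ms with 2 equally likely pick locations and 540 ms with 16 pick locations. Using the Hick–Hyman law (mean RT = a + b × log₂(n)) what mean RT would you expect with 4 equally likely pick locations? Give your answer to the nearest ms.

Solve the two-equation system in a and b:
  b = (540 − 360) / (log₂ 16 − log₂ 2) = 180 / (4 − 1) = 60 ms/bit
  a = 360 − 60 × 1 = 300 ms
Then RT(4) = 300 + 60 × log₂ 4 = 300 + 60 × 2 ≈ 420.000 ms.

420 ms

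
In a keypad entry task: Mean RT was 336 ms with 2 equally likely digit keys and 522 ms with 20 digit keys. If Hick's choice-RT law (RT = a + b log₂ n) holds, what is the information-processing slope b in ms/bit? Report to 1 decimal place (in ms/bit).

Slope: b = (522 − 336) / (log₂ 20 − log₂ 2) = 186/3.3219 = 55.992 ms/bit.

56.0 ms/bit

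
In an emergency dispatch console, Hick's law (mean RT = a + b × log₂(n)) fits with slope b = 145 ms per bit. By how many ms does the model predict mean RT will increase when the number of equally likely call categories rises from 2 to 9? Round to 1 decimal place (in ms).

ΔRT = (a + b log₂ n₂) − (a + b log₂ n₁) = b·(log₂ n₂ − log₂ n₁).
log₂(9) − log₂(2) = 3.1699 − 1 = 2.1699.
ΔRT = 145 × 2.1699 = 314.639 ms.

314.6 ms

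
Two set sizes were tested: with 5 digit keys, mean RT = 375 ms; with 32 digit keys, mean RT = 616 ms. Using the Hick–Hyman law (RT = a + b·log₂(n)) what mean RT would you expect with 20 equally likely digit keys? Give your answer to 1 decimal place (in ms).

With log₂ n on the abscissa the relation is linear; from the two conditions:
  b = (616 − 375) / (log₂ 32 − log₂ 5) = 241 / (5 − 2.3219) = 89.990 ms/bit
  a = 375 − 89.990 × 2.3219 = 166.049 ms
Then RT(20) = 166.049 + 89.990 × log₂ 20 = 166.049 + 89.990 × 4.3219 ≈ 554.980 ms.

555.0 ms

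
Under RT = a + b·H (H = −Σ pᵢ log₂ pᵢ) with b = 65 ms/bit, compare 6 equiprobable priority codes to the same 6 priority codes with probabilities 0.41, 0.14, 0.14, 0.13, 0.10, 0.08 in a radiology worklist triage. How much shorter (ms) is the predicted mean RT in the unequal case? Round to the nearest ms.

Equiprobable entropy H₀ = log₂ 6 = 2.5850 bits.
Skewed entropy H = −Σ pᵢ log₂ pᵢ = 2.3280 bits.
ΔRT = b·(H₀ − H) = 65 × 0.2570 = 16.71 ms.

17 ms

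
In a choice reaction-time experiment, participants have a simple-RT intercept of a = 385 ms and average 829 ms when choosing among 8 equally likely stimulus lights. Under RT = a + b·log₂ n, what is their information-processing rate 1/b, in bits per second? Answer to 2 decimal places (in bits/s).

Choice component = 829 − 385 = 444 ms over log₂(8) = 3 bits.
b = 444 / 3 = 148.000 ms/bit, so 1/b = 6.757 bits/s.

6.76 bits/s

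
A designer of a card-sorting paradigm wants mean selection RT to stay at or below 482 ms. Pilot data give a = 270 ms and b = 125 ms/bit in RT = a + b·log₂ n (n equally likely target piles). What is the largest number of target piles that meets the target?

3

125·log₂ n ≤ 482 − 270 = 212, giving log₂ n ≤ 1.6960 and n ≤ 3.240. The largest whole number is 3.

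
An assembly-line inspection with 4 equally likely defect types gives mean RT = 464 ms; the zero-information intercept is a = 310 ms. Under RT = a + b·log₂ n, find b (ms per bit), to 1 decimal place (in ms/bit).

77.0 ms/bit

b = (464 − 310) / log₂(4) = 154 / 2 = 77.000 ms/bit.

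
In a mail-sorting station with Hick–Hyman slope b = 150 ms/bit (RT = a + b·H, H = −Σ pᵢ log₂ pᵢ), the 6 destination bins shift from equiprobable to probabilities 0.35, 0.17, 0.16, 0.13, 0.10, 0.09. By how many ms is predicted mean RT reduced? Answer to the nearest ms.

25 ms

Equiprobable entropy H₀ = log₂ 6 = 2.5850 bits.
Skewed entropy H = −Σ pᵢ log₂ pᵢ = 2.4152 bits.
ΔRT = b·(H₀ − H) = 150 × 0.1698 = 25.47 ms.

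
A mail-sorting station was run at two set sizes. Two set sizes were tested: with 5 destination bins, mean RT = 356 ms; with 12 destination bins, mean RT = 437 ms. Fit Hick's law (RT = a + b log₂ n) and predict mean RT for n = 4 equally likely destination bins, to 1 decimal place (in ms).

335.4 ms

With log₂ n on the abscissa the relation is linear; from the two conditions:
  b = (437 − 356) / (log₂ 12 − log₂ 5) = 81 / (3.5850 − 2.3219) = 64.131 ms/bit
  a = 356 − 64.131 × 2.3219 = 207.092 ms
Then RT(4) = 207.092 + 64.131 × log₂ 4 = 207.092 + 64.131 × 2 ≈ 335.354 ms.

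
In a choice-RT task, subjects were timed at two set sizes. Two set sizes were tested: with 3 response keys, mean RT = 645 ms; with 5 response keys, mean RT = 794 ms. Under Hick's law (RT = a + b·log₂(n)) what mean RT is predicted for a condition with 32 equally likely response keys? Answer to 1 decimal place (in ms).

With log₂ n on the abscissa the relation is linear; from the two conditions:
  b = (794 − 645) / (log₂ 5 − log₂ 3) = 149 / (2.3219 − 1.5850) = 202.180 ms/bit
  a = 645 − 202.180 × 1.5850 = 324.552 ms
Then RT(32) = 324.552 + 202.180 × log₂ 32 = 324.552 + 202.180 × 5 ≈ 1335.454 ms.

1335.5 ms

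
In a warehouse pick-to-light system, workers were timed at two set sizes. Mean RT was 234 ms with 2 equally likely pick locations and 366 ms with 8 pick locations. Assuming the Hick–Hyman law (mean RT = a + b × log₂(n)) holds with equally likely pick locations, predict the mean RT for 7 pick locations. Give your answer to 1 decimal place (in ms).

Solve the two-equation system in a and b:
  b = (366 − 234) / (log₂ 8 − log₂ 2) = 132 / (3 − 1) = 66.000 ms/bit
  a = 234 − 66.000 × 1 = 168.000 ms
Then RT(7) = 168.000 + 66.000 × log₂ 7 = 168.000 + 66.000 × 2.8074 ≈ 353.285 ms.

353.3 ms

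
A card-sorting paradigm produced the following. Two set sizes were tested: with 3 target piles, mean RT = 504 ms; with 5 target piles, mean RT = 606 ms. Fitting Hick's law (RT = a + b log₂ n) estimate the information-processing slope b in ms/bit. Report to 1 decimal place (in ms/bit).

138.4 ms/bit

The slope on a log₂ axis is (606 − 504) / (2.3219 − 1.5850) = 138.405 ms/bit.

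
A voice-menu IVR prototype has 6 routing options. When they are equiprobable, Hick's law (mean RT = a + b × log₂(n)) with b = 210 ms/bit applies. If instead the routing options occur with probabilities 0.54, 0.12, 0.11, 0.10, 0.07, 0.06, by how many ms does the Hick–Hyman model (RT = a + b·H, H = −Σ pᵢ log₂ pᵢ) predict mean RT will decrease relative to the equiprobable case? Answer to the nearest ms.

Equiprobable entropy H₀ = log₂ 6 = 2.5850 bits.
Skewed entropy H = −Σ pᵢ log₂ pᵢ = 2.0417 bits.
ΔRT = b·(H₀ − H) = 210 × 0.5433 = 114.09 ms.

114 ms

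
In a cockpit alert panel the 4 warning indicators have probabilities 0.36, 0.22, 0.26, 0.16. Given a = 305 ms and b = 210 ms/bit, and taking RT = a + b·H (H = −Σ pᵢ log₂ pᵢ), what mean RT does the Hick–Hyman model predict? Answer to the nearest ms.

Entropy contributions −pᵢ log₂ pᵢ: 0.5306, 0.4806, 0.5053, 0.4230; sum H = 1.9395 bits.
RT = a + bH = 305 + 210·1.9395 = 712.29 ms.

712 ms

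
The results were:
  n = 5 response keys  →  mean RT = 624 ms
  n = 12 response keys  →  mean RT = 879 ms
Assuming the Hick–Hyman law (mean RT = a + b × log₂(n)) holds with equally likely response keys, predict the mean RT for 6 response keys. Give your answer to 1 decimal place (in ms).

677.1 ms

With log₂ n on the abscissa the relation is linear; from the two conditions:
  b = (879 − 624) / (log₂ 12 − log₂ 5) = 255 / (3.5850 − 2.3219) = 201.895 ms/bit
  a = 624 − 201.895 × 2.3219 = 155.215 ms
Then RT(6) = 155.215 + 201.895 × log₂ 6 = 155.215 + 201.895 × 2.5850 ≈ 677.105 ms.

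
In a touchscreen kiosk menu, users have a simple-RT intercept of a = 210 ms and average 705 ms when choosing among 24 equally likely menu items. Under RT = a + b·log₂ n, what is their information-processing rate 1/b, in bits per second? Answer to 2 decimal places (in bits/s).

Choice component = 705 − 210 = 495 ms over log₂(24) = 4.5850 bits.
b = 495 / 4.5850 = 107.962 ms/bit, so 1/b = 9.263 bits/s.

9.26 bits/s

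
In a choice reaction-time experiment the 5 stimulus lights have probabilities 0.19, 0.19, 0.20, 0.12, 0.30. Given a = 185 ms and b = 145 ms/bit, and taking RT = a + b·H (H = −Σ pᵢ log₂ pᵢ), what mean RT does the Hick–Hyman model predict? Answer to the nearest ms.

Entropy contributions −pᵢ log₂ pᵢ: 0.4552, 0.4552, 0.4644, 0.3671, 0.5211; sum H = 2.2630 bits.
RT = a + bH = 185 + 145·2.2630 = 513.13 ms.

513 ms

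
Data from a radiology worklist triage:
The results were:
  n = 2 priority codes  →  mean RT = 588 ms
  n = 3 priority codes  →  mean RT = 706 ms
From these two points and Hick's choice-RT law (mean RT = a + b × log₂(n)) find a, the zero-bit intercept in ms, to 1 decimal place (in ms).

386.3 ms

Slope: b = (706 − 588) / (log₂ 3 − log₂ 2) = 118/0.5850 = 201.722 ms/bit.
a = RT₁ − b·log₂ n₁ = 588 − 201.722 × 1 = 386.278 ms.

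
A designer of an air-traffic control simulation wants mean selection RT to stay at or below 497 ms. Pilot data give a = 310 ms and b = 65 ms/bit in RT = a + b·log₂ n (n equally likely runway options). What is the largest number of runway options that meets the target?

7

65·log₂ n ≤ 497 − 310 = 187, giving log₂ n ≤ 2.8769 and n ≤ 7.346. The largest whole number is 7.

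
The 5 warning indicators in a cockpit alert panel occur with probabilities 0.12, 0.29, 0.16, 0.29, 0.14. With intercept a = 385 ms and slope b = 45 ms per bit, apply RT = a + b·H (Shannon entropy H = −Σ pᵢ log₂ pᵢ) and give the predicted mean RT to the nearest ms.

485 ms

H = 0.12·log₂(1/0.12) + 0.29·log₂(1/0.29) + 0.16·log₂(1/0.16) + 0.29·log₂(1/0.29) + 0.14·log₂(1/0.14) = 2.2230 bits.
RT = 385 + 45 × 2.2230 = 485.04 ms.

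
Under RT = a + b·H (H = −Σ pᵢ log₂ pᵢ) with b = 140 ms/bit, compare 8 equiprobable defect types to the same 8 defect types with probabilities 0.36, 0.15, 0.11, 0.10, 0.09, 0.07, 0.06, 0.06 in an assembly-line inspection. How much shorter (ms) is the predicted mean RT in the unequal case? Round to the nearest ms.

The RT saving is b·ΔH. Equiprobable H₀ = log₂(8) = 3.0000 bits; with the given probabilities H = 2.6919 bits.
b·(H₀ − H) = 140 × (3.0000 − 2.6919) = 43.13 ms.

43 ms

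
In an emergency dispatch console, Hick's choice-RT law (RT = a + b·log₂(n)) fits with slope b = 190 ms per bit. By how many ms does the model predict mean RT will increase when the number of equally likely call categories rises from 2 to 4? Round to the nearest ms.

190 ms

ΔRT = (a + b log₂ n₂) − (a + b log₂ n₁) = b·(log₂ n₂ − log₂ n₁).
log₂(4) − log₂(2) = log₂(4/2) = log₂(2) = 1.
ΔRT = 190 × 1.0000 = 190.000 ms.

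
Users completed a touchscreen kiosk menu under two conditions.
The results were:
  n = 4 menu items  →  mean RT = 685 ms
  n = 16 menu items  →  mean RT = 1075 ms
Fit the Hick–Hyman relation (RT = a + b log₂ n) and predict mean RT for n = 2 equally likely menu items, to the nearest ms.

490 ms

RT is linear in log₂ n, so two points fix the line:
  b = (1075 − 685) / (log₂ 16 − log₂ 4) = 390 / (4 − 2) = 195 ms/bit
  a = 685 − 195 × 2 = 295 ms
Then RT(2) = 295 + 195 × log₂ 2 = 295 + 195 × 1 ≈ 490.000 ms.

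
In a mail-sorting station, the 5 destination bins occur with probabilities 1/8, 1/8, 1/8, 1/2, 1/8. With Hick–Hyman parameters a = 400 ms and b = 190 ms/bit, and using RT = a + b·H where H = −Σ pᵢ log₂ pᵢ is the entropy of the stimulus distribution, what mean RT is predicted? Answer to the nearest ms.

H = −Σ pᵢ log₂ pᵢ = 0.125·3 + 0.125·3 + 0.125·3 + 0.5·1 + 0.125·3 = 2.000 bits.
RT = 400 + 190 × 2.000 = 780.00 ms.

780 ms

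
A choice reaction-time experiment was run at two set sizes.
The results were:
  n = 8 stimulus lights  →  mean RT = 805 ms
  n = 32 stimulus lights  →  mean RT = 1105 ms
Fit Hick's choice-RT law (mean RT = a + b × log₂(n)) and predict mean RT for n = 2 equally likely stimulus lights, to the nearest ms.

Solve the two-equation system in a and b:
  b = (1105 − 805) / (log₂ 32 − log₂ 8) = 300 / (5 − 3) = 150 ms/bit
  a = 805 − 150 × 3 = 355 ms
Then RT(2) = 355 + 150 × log₂ 2 = 355 + 150 × 1 ≈ 505.000 ms.

505 ms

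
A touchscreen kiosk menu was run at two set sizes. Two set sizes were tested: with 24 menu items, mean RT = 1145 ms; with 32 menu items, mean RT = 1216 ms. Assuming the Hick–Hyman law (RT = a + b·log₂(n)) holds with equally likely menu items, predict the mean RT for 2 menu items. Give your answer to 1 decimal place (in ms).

531.7 ms

With log₂ n on the abscissa the relation is linear; from the two conditions:
  b = (1216 − 1145) / (log₂ 32 − log₂ 24) = 71 / (5 − 4.5850) = 171.069 ms/bit
  a = 1145 − 171.069 × 4.5850 = 360.656 ms
Then RT(2) = 360.656 + 171.069 × log₂ 2 = 360.656 + 171.069 × 1 ≈ 531.724 ms.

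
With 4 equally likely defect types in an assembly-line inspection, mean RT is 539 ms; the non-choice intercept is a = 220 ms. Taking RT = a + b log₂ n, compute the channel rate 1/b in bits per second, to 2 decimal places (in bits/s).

Choice component = 539 − 220 = 319 ms over log₂(4) = 2 bits.
b = 319 / 2 = 159.500 ms/bit, so 1/b = 6.270 bits/s.

6.27 bits/s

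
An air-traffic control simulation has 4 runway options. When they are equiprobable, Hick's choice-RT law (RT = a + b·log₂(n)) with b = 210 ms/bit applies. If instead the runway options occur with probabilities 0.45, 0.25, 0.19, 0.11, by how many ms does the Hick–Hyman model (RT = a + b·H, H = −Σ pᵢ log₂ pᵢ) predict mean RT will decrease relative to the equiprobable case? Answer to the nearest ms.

37 ms

Equiprobable entropy H₀ = log₂ 4 = 2.0000 bits.
Skewed entropy H = −Σ pᵢ log₂ pᵢ = 1.8239 bits.
ΔRT = b·(H₀ − H) = 210 × 0.1761 = 36.98 ms.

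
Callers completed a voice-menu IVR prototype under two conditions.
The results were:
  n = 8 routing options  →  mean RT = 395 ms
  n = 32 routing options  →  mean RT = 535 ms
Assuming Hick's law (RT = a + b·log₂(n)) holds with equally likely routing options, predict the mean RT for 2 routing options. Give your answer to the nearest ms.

Fit slope and intercept:
  b = (535 − 395) / (log₂ 32 − log₂ 8) = 140 / (5 − 3) = 70 ms/bit
  a = 395 − 70 × 3 = 185 ms
Then RT(2) = 185 + 70 × log₂ 2 = 185 + 70 × 1 ≈ 255.000 ms.

255 ms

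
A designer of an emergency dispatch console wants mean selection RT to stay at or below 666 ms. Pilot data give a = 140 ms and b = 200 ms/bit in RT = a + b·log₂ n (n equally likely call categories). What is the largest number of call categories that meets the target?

6

Set 140 + 200·log₂ n ≤ 666 → log₂ n ≤ (666 − 140)/200 = 2.6300.
So n ≤ 2^2.6300 = 6.190; the largest integer n is 6.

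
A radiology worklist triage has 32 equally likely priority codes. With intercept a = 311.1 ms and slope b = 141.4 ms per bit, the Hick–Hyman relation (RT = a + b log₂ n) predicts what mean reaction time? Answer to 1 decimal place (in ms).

1018.1 ms

log₂(32) = 5 bits, so RT = 311.1 + 141.4 × 5 ≈ 1018.100 ms.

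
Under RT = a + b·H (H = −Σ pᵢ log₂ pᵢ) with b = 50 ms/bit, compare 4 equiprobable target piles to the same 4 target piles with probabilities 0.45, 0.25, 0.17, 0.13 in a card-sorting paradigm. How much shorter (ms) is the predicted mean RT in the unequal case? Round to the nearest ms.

8 ms

Equiprobable entropy H₀ = log₂ 4 = 2.0000 bits.
Skewed entropy H = −Σ pᵢ log₂ pᵢ = 1.8356 bits.
ΔRT = b·(H₀ − H) = 50 × 0.1644 = 8.22 ms.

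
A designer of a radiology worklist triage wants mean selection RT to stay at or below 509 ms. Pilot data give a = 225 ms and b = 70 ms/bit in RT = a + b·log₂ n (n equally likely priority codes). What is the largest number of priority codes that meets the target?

70·log₂ n ≤ 509 − 225 = 284, giving log₂ n ≤ 4.0571 and n ≤ 16.646. The largest whole number is 16.

16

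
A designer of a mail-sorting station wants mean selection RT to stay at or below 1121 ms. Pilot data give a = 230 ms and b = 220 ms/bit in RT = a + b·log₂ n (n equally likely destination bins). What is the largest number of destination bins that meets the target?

16

Information budget: (1121 − 230)/220 = 4.0500 bits, so n ≤ 2^4.0500 = 16.564 → at most 16.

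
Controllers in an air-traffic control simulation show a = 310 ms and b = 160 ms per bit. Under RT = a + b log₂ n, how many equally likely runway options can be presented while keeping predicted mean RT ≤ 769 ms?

160·log₂ n ≤ 769 − 310 = 459, giving log₂ n ≤ 2.8687 and n ≤ 7.304. The largest whole number is 7.

7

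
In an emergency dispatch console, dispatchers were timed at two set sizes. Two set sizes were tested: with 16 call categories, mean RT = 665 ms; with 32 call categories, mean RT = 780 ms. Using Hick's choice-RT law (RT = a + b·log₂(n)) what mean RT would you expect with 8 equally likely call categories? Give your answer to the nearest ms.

550 ms

With log₂ n on the abscissa the relation is linear; from the two conditions:
  b = (780 − 665) / (log₂ 32 − log₂ 16) = 115 / (5 − 4) = 115 ms/bit
  a = 665 − 115 × 4 = 205 ms
Then RT(8) = 205 + 115 × log₂ 8 = 205 + 115 × 3 ≈ 550.000 ms.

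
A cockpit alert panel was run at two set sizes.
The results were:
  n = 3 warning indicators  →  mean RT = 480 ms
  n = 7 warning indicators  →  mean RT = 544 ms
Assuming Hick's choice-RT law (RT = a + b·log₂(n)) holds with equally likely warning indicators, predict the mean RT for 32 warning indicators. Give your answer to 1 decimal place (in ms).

658.8 ms

Fit slope and intercept:
  b = (544 − 480) / (log₂ 7 − log₂ 3) = 64 / (2.8074 − 1.5850) = 52.356 ms/bit
  a = 480 − 52.356 × 1.5850 = 397.017 ms
Then RT(32) = 397.017 + 52.356 × log₂ 32 = 397.017 + 52.356 × 5 ≈ 658.799 ms.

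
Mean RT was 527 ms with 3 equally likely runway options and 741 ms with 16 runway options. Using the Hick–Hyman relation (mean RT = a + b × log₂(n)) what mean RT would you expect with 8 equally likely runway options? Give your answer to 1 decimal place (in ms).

Fit slope and intercept:
  b = (741 − 527) / (log₂ 16 − log₂ 3) = 214 / (4 − 1.5850) = 88.611 ms/bit
  a = 527 − 88.611 × 1.5850 = 386.554 ms
Then RT(8) = 386.554 + 88.611 × log₂ 8 = 386.554 + 88.611 × 3 ≈ 652.389 ms.

652.4 ms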